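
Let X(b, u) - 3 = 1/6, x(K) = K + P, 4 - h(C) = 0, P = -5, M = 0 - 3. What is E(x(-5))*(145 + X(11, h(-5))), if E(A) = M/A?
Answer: 889/20 ≈ 44.450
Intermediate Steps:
M = -3
h(C) = 4 (h(C) = 4 - 1*0 = 4 + 0 = 4)
x(K) = -5 + K (x(K) = K - 5 = -5 + K)
X(b, u) = 19/6 (X(b, u) = 3 + 1/6 = 19/6)
E(A) = -3/A
E(x(-5))*(145 + X(11, h(-5))) = (-3/(-5 - 5))*(145 + 19/6) = -3/(-10)*(889/6) = -3*(-1/10)*(889/6) = (3/10)*(889/6) = 889/20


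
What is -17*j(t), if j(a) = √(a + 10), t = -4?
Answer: -17*√6 ≈ -41.641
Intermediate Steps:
j(a) = √(10 + a)
-17*j(t) = -17*√(10 - 4) = -17*√6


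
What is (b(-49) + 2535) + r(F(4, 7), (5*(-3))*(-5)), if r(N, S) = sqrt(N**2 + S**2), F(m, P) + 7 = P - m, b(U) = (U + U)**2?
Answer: 12139 + sqrt(5641) ≈ 12214.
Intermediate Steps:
b(U) = 4*U**2 (b(U) = (2*U)**2 = 4*U**2)
F(m, P) = -7 + P - m (F(m, P) = -7 + (P - m) = -7 + P - m)
(b(-49) + 2535) + r(F(4, 7), (5*(-3))*(-5)) = (4*(-49)**2 + 2535) + sqrt((-7 + 7 - 1*4)**2 + ((5*(-3))*(-5))**2) = (4*2401 + 2535) + sqrt((-7 + 7 - 4)**2 + (-15*(-5))**2) = (9604 + 2535) + sqrt((-4)**2 + 75**2) = 12139 + sqrt(16 + 5625) = 12139 + sqrt(5641)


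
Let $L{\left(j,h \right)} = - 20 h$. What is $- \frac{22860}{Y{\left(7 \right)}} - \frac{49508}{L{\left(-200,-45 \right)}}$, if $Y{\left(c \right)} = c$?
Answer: $- \frac{5230139}{1575} \approx -3320.7$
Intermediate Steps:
$- \frac{22860}{Y{\left(7 \right)}} - \frac{49508}{L{\left(-200,-45 \right)}} = - \frac{22860}{7} - \frac{49508}{\left(-20\right) \left(-45\right)} = \left(-22860\right) \frac{1}{7} - \frac{49508}{900} = - \frac{22860}{7} - \frac{12377}{225} = - \frac{5230139}{1575}$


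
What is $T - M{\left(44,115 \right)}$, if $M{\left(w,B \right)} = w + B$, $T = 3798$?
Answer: $3639$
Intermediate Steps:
$M{\left(w,B \right)} = B + w$
$T - M{\left(44,115 \right)} = 3798 - \left(115 + 44\right) = 3798 - 159 = 3639$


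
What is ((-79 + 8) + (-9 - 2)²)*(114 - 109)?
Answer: 250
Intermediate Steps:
((-79 + 8) + (-9 - 2)²)*(114 - 109) = (-71 + (-11)²)*5 = (-71 + 121)*5 = 50*5 = 250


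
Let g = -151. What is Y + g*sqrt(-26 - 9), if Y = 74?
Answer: 74 - 151*I*sqrt(35) ≈ 74.0 - 893.33*I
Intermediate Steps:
Y + g*sqrt(-26 - 9) = 74 - 151*sqrt(-26 - 9) = 74 - 151*I*sqrt(35)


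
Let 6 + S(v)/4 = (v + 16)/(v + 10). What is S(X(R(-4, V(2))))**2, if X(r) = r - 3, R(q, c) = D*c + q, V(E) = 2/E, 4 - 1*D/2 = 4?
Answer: 144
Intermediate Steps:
D = 0 (D = 8 - 2*4 = 8 - 8 = 0)
R(q, c) = q (R(q, c) = 0*c + q = 0 + q = q)
X(r) = -3 + r
S(v) = -24 + 4*(16 + v)/(10 + v) (S(v) = -24 + 4*((v + 16)/(v + 10)) = -24 + 4*((16 + v)/(10 + v)) = -24 + 4*(16 + v)/(10 + v))
S(X(R(-4, V(2))))**2 = (4*(-44 - 5*(-3 - 4))/(10 + (-3 - 4)))**2 = (4*(-44 - 5*(-7))/(10 - 7))**2 = (4*(-44 + 35)/3)**2 = (4*(1/3)*(-9))**2 = (-12)**2 = 144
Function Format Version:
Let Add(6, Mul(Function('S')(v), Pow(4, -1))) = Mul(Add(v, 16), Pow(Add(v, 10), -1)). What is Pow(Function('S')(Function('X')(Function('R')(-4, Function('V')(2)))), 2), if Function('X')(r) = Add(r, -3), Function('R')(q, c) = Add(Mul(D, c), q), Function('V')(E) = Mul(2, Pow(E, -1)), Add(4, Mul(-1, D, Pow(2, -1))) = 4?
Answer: 144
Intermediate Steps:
D = 0 (D = Add(8, Mul(-2, 4)) = Add(8, -8) = 0)
Function('R')(q, c) = q (Function('R')(q, c) = Add(Mul(0, c), q) = Add(0, q) = q)
Function('X')(r) = Add(-3, r)
Function('S')(v) = Add(-24, Mul(4, Pow(Add(10, v), -1), Add(16, v))) (Function('S')(v) = Add(-24, Mul(4, Mul(Add(v, 16), Pow(Add(v, 10), -1)))) = Add(-24, Mul(4, Mul(Add(16, v), Pow(Add(10, v), -1)))) = Add(-24, Mul(4, Mul(Pow(Add(10, v), -1), Add(16, v)))) = Add(-24, Mul(4, Pow(Add(10, v), -1), Add(16, v))))
Pow(Function('S')(Function('X')(Function('R')(-4, Function('V')(2)))), 2) = Pow(Mul(4, Pow(Add(10, Add(-3, -4)), -1), Add(-44, Mul(-5, Add(-3, -4)))), 2) = Pow(Mul(4, Pow(Add(10, -7), -1), Add(-44, Mul(-5, -7))), 2) = Pow(Mul(4, Pow(3, -1), Add(-44, 35)), 2) = Pow(Mul(4, Rational(1, 3), -9), 2) = Pow(-12, 2) = 144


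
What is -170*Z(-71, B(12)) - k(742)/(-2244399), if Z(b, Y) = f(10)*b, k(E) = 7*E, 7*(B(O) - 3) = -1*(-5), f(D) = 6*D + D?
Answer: 1896292720294/2244399 ≈ 8.4490e+5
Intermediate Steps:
f(D) = 7*D
B(O) = 26/7 (B(O) = 3 + (-1*(-5))/7 = 3 + (1/7)*5 = 3 + 5/7 = 26/7)
Z(b, Y) = 70*b (Z(b, Y) = (7*10)*b = 70*b)
-170*Z(-71, B(12)) - k(742)/(-2244399) = -11900*(-71) - 7*742/(-2244399) = -170*(-4970) - 5194*(-1)/2244399 = 844900 - 1*(-5194/2244399) = 844900 + 5194/2244399 = 1896292720294/2244399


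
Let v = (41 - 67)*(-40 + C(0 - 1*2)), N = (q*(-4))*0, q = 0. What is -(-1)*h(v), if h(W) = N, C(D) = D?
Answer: 0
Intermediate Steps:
N = 0 (N = (0*(-4))*0 = 0*0 = 0)
v = 1092 (v = (41 - 67)*(-40 + (0 - 1*2)) = -26*(-40 + (0 - 2)) = -26*(-40 - 2) = -26*(-42) = 1092)
h(W) = 0
-(-1)*h(v) = -(-1)*0 = -1*0 = 0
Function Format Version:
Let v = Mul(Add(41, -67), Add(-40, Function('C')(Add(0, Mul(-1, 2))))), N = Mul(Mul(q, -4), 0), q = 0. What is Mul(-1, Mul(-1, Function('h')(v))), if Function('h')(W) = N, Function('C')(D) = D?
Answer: 0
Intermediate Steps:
N = 0 (N = Mul(Mul(0, -4), 0) = Mul(0, 0) = 0)
v = 1092 (v = Mul(Add(41, -67), Add(-40, Add(0, Mul(-1, 2)))) = Mul(-26, Add(-40, Add(0, -2))) = Mul(-26, Add(-40, -2)) = Mul(-26, -42) = 1092)
Function('h')(W) = 0
Mul(-1, Mul(-1, Function('h')(v))) = Mul(-1, Mul(-1, 0)) = Mul(-1, 0) = 0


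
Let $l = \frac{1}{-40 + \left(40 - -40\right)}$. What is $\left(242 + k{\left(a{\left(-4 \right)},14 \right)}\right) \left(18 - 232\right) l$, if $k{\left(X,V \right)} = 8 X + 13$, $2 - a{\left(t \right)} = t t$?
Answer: $- \frac{15301}{20} \approx -765.05$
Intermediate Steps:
$a{\left(t \right)} = 2 - t^{2}$ ($a{\left(t \right)} = 2 - t t = 2 - t^{2}$)
$l = \frac{1}{40}$ ($l = \frac{1}{-40 + \left(40 + 40\right)} = \frac{1}{-40 + 80} = \frac{1}{40} \approx 0.025$)
$k{\left(X,V \right)} = 13 + 8 X$
$\left(242 + k{\left(a{\left(-4 \right)},14 \right)}\right) \left(18 - 232\right) l = \left(242 + \left(13 + 8 \left(2 - \left(-4\right)^{2}\right)\right)\right) \left(18 - 232\right) \frac{1}{40} = \left(242 + \left(13 + 8 \left(2 - 16\right)\right)\right) \left(-214\right) \frac{1}{40} = \left(242 + \left(13 + 8 \left(-14\right)\right)\right) \left(-214\right) \frac{1}{40} = \left(242 + \left(13 - 112\right)\right) \left(-214\right) \frac{1}{40} = \left(242 - 99\right) \left(-214\right) \frac{1}{40} = 143 \left(-214\right) \frac{1}{40} = \left(-30602\right) \frac{1}{40} = - \frac{15301}{20}$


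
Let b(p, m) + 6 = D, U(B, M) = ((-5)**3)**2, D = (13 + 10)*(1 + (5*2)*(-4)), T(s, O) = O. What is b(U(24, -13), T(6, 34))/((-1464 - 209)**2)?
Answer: -129/399847 ≈ -0.00032262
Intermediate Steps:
D = -897 (D = 23*(1 + 10*(-4)) = 23*(1 - 40) = 23*(-39) = -897)
U(B, M) = 15625 (U(B, M) = (-125)**2 = 15625)
b(p, m) = -903 (b(p, m) = -6 - 897 = -903)
b(U(24, -13), T(6, 34))/((-1464 - 209)**2) = -903/(-1464 - 209)**2 = -903/((-1673)**2) = -903/2798929 = -903*1/2798929 = -129/399847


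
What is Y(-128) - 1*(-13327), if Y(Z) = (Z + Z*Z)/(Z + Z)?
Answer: 26527/2 ≈ 13264.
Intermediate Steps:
Y(Z) = (Z + Z**2)/(2*Z) (Y(Z) = (Z + Z**2)/((2*Z)) = (Z + Z**2)*(1/(2*Z)) = (Z + Z**2)/(2*Z))
Y(-128) - 1*(-13327) = (1/2 + (1/2)*(-128)) - 1*(-13327) = (1/2 - 64) + 13327 = -127/2 + 13327 = 26527/2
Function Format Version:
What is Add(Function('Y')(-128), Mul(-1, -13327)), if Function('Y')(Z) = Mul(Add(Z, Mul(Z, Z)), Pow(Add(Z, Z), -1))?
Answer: Rational(26527, 2) ≈ 13264.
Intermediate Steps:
Function('Y')(Z) = Mul(Rational(1, 2), Pow(Z, -1), Add(Z, Pow(Z, 2))) (Function('Y')(Z) = Mul(Add(Z, Pow(Z, 2)), Pow(Mul(2, Z), -1)) = Mul(Add(Z, Pow(Z, 2)), Mul(Rational(1, 2), Pow(Z, -1))) = Mul(Rational(1, 2), Pow(Z, -1), Add(Z, Pow(Z, 2))))
Add(Function('Y')(-128), Mul(-1, -13327)) = Add(Add(Rational(1, 2), Mul(Rational(1, 2), -128)), Mul(-1, -13327)) = Add(Add(Rational(1, 2), -64), 13327) = Add(Rational(-127, 2), 13327) = Rational(26527, 2)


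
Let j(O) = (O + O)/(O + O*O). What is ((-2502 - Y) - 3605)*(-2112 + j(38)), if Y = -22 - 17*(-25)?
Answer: 178734220/13 ≈ 1.3749e+7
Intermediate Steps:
j(O) = 2*O/(O + O²) (j(O) = (2*O)/(O + O²) = 2*O/(O + O²))
Y = 403 (Y = -22 + 425 = 403)
((-2502 - Y) - 3605)*(-2112 + j(38)) = ((-2502 - 1*403) - 3605)*(-2112 + 2/(1 + 38)) = ((-2502 - 403) - 3605)*(-2112 + 2/39) = (-2905 - 3605)*(-2112 + 2*(1/39)) = -6510*(-2112 + 2/39) = -6510*(-82366/39) = 178734220/13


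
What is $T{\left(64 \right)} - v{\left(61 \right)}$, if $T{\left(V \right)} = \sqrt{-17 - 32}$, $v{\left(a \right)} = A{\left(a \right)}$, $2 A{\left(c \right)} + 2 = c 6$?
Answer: $-182 + 7 i \approx -182.0 + 7.0 i$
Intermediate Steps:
$A{\left(c \right)} = -1 + 3 c$ ($A{\left(c \right)} = -1 + \frac{c 6}{2} = -1 + \frac{6 c}{2} = -1 + 3 c$)
$v{\left(a \right)} = -1 + 3 a$
$T{\left(V \right)} = 7 i$ ($T{\left(V \right)} = \sqrt{-49} = 7 i$)
$T{\left(64 \right)} - v{\left(61 \right)} = 7 i - \left(-1 + 3 \cdot 61\right) = 7 i - \left(-1 + 183\right) = 7 i - 182 = -182 + 7 i$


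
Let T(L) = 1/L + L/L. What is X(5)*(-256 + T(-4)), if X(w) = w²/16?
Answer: -25525/64 ≈ -398.83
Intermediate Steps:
T(L) = 1 + 1/L (T(L) = 1/L + 1 = 1 + 1/L)
X(w) = w²/16
X(5)*(-256 + T(-4)) = ((1/16)*5²)*(-256 + (1 - 4)/(-4)) = ((1/16)*25)*(-256 - ¼*(-3)) = 25*(-256 + ¾)/16 = (25/16)*(-1021/4) = -25525/64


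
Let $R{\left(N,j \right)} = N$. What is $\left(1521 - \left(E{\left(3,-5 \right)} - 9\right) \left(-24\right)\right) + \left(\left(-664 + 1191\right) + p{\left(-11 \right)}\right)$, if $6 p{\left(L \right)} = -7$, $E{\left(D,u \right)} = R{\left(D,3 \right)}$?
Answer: $\frac{11417}{6} \approx 1902.8$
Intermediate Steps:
$E{\left(D,u \right)} = D$
$p{\left(L \right)} = - \frac{7}{6}$ ($p{\left(L \right)} = \frac{1}{6} \left(-7\right) = - \frac{7}{6}$)
$\left(1521 - \left(E{\left(3,-5 \right)} - 9\right) \left(-24\right)\right) + \left(\left(-664 + 1191\right) + p{\left(-11 \right)}\right) = \left(1521 - \left(3 - 9\right) \left(-24\right)\right) + \left(\left(-664 + 1191\right) - \frac{7}{6}\right) = \left(1521 - \left(-6\right) \left(-24\right)\right) + \left(527 - \frac{7}{6}\right) = \left(1521 - 144\right) + \frac{3155}{6} = 1377 + \frac{3155}{6} = \frac{11417}{6}$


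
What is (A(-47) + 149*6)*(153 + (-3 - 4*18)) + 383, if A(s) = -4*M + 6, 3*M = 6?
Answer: 69959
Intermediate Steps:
M = 2 (M = (⅓)*6 = 2)
A(s) = -2 (A(s) = -4*2 + 6 = -8 + 6 = -2)
(A(-47) + 149*6)*(153 + (-3 - 4*18)) + 383 = (-2 + 149*6)*(153 + (-3 - 4*18)) + 383 = (-2 + 894)*(153 + (-3 - 72)) + 383 = 892*(153 - 75) + 383 = 892*78 + 383 = 69576 + 383 = 69959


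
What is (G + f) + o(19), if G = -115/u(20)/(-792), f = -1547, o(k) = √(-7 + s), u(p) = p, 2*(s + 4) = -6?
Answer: -4900873/3168 + I*√14 ≈ -1547.0 + 3.7417*I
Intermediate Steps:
s = -7 (s = -4 + (½)*(-6) = -4 - 3 = -7)
o(k) = I*√14 (o(k) = √(-7 - 7) = √(-14) = I*√14)
G = 23/3168 (G = -115/20/(-792) = -115*1/20*(-1/792) = -23/4*(-1/792) = 23/3168 ≈ 0.0072601)
(G + f) + o(19) = (23/3168 - 1547) + I*√14 = -4900873/3168 + I*√14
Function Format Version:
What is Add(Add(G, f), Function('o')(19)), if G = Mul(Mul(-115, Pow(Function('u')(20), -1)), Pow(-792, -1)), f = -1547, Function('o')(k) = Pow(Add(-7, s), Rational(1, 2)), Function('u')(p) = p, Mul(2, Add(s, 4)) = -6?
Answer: Add(Rational(-4900873, 3168), Mul(I, Pow(14, Rational(1, 2)))) ≈ Add(-1547.0, Mul(3.7417, I))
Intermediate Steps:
s = -7 (s = Add(-4, Mul(Rational(1, 2), -6)) = Add(-4, -3) = -7)
Function('o')(k) = Mul(I, Pow(14, Rational(1, 2))) (Function('o')(k) = Pow(Add(-7, -7), Rational(1, 2)) = Pow(-14, Rational(1, 2)) = Mul(I, Pow(14, Rational(1, 2))))
G = Rational(23, 3168) (G = Mul(Mul(-115, Pow(20, -1)), Pow(-792, -1)) = Mul(Mul(-115, Rational(1, 20)), Rational(-1, 792)) = Mul(Rational(-23, 4), Rational(-1, 792)) = Rational(23, 3168) ≈ 0.0072601)
Add(Add(G, f), Function('o')(19)) = Add(Add(Rational(23, 3168), -1547), Mul(I, Pow(14, Rational(1, 2)))) = Add(Rational(-4900873, 3168), Mul(I, Pow(14, Rational(1, 2))))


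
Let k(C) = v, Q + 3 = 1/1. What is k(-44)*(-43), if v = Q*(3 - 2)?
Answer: 86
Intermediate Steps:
Q = -2 (Q = -3 + 1/1 = -3 + 1*1 = -3 + 1 = -2)
v = -2 (v = -2*(3 - 2) = -2*1 = -2)
k(C) = -2
k(-44)*(-43) = -2*(-43) = 86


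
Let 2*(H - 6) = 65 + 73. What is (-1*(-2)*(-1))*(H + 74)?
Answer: -298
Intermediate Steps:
H = 75 (H = 6 + (65 + 73)/2 = 6 + (1/2)*138 = 6 + 69 = 75)
(-1*(-2)*(-1))*(H + 74) = (-1*(-2)*(-1))*(75 + 74) = (2*(-1))*149 = -2*149 = -298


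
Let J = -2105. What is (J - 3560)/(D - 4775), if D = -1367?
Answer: 5665/6142 ≈ 0.92234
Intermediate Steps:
(J - 3560)/(D - 4775) = (-2105 - 3560)/(-1367 - 4775) = -5665/(-6142) = -5665*(-1/6142) = 5665/6142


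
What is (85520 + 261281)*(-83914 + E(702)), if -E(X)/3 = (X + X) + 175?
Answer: -30744255451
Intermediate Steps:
E(X) = -525 - 6*X (E(X) = -3*((X + X) + 175) = -3*(2*X + 175) = -3*(175 + 2*X) = -525 - 6*X)
(85520 + 261281)*(-83914 + E(702)) = (85520 + 261281)*(-83914 + (-525 - 6*702)) = 346801*(-83914 + (-525 - 4212)) = 346801*(-83914 - 4737) = 346801*(-88651) = -30744255451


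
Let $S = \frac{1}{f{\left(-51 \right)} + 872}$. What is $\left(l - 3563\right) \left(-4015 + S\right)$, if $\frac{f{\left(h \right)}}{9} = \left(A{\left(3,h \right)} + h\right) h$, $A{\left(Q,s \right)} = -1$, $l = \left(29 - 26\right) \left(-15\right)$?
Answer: $\frac{89596651298}{6185} \approx 1.4486 \cdot 10^{7}$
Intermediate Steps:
$l = -45$ ($l = 3 \left(-15\right) = -45$)
$f{\left(h \right)} = 9 h \left(-1 + h\right)$ ($f{\left(h \right)} = 9 \left(-1 + h\right) h = 9 h \left(-1 + h\right)$)
$S = \frac{1}{24740}$ ($S = \frac{1}{9 \left(-51\right) \left(-1 - 51\right) + 872} = \frac{1}{9 \left(-51\right) \left(-52\right) + 872} = \frac{1}{23868 + 872} = \frac{1}{24740} \approx 4.042 \cdot 10^{-5}$)
$\left(l - 3563\right) \left(-4015 + S\right) = \left(-45 - 3563\right) \left(-4015 + \frac{1}{24740}\right) = \left(-3608\right) \left(- \frac{99331099}{24740}\right) = \frac{89596651298}{6185}$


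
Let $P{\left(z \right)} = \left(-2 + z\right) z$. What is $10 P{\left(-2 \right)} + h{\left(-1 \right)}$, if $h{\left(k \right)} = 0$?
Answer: $80$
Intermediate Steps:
$P{\left(z \right)} = z \left(-2 + z\right)$
$10 P{\left(-2 \right)} + h{\left(-1 \right)} = 10 \left(- 2 \left(-2 - 2\right)\right) + 0 = 10 \left(\left(-2\right) \left(-4\right)\right) + 0 = 10 \cdot 8 + 0 = 80 + 0 = 80$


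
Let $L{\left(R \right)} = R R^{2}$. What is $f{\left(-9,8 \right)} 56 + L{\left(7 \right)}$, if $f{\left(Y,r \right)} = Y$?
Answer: $-161$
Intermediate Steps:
$L{\left(R \right)} = R^{3}$
$f{\left(-9,8 \right)} 56 + L{\left(7 \right)} = \left(-9\right) 56 + 7^{3} = -504 + 343 = -161$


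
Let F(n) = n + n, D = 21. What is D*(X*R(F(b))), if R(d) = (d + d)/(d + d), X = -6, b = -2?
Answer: -126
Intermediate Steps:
F(n) = 2*n
R(d) = 1 (R(d) = (2*d)/((2*d)) = (2*d)*(1/(2*d)) = 1)
D*(X*R(F(b))) = 21*(-6*1) = 21*(-6) = -126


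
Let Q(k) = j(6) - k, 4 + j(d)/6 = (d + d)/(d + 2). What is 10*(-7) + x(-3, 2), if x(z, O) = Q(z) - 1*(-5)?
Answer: -77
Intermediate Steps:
j(d) = -24 + 12*d/(2 + d) (j(d) = -24 + 6*((d + d)/(d + 2)) = -24 + 6*((2*d)/(2 + d)) = -24 + 6*(2*d/(2 + d)) = -24 + 12*d/(2 + d))
Q(k) = -15 - k (Q(k) = 12*(-4 - 1*6)/(2 + 6) - k = 12*(-4 - 6)/8 - k = 12*(1/8)*(-10) - k = -15 - k)
x(z, O) = -10 - z (x(z, O) = (-15 - z) - 1*(-5) = (-15 - z) + 5 = -10 - z)
10*(-7) + x(-3, 2) = 10*(-7) + (-10 - 1*(-3)) = -70 + (-10 + 3) = -70 - 7 = -77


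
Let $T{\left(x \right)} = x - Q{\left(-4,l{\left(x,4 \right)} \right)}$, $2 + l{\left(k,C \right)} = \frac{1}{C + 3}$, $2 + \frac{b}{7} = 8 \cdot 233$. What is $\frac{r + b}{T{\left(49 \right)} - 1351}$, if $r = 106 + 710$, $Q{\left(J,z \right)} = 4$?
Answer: $- \frac{6925}{653} \approx -10.605$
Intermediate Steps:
$b = 13034$ ($b = -14 + 7 \cdot 8 \cdot 233 = -14 + 7 \cdot 1864 = -14 + 13048 = 13034$)
$l{\left(k,C \right)} = -2 + \frac{1}{3 + C}$ ($l{\left(k,C \right)} = -2 + \frac{1}{C + 3} = -2 + \frac{1}{3 + C}$)
$T{\left(x \right)} = -4 + x$ ($T{\left(x \right)} = x - 4 = -4 + x$)
$r = 816$
$\frac{r + b}{T{\left(49 \right)} - 1351} = \frac{816 + 13034}{\left(-4 + 49\right) - 1351} = \frac{13850}{45 - 1351} = \frac{13850}{-1306} = 13850 \left(- \frac{1}{1306}\right) = - \frac{6925}{653}$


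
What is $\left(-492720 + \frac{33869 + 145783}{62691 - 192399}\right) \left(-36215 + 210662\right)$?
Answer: $- \frac{103230474716733}{1201} \approx -8.5954 \cdot 10^{10}$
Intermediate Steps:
$\left(-492720 + \frac{33869 + 145783}{62691 - 192399}\right) \left(-36215 + 210662\right) = \left(-492720 + \frac{179652}{-129708}\right) 174447 = \left(-492720 + 179652 \left(- \frac{1}{129708}\right)\right) 174447 = \left(-492720 - \frac{14971}{10809}\right) 174447 = \left(- \frac{5325825451}{10809}\right) 174447 = - \frac{103230474716733}{1201}$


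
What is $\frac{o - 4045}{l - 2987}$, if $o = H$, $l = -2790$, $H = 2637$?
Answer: $\frac{1408}{5777} \approx 0.24373$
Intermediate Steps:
$o = 2637$
$\frac{o - 4045}{l - 2987} = \frac{2637 - 4045}{-2790 - 2987} = - \frac{1408}{-5777} = \left(-1408\right) \left(- \frac{1}{5777}\right) = \frac{1408}{5777}$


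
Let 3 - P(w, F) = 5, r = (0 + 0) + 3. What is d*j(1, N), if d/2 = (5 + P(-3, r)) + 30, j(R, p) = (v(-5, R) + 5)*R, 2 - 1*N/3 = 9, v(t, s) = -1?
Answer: 264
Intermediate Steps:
r = 3 (r = 0 + 3 = 3)
P(w, F) = -2 (P(w, F) = 3 - 1*5 = 3 - 5 = -2)
N = -21 (N = 6 - 3*9 = 6 - 27 = -21)
j(R, p) = 4*R (j(R, p) = (-1 + 5)*R = 4*R)
d = 66 (d = 2*((5 - 2) + 30) = 2*(3 + 30) = 2*33 = 66)
d*j(1, N) = 66*(4*1) = 66*4 = 264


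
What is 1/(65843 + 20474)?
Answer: 1/86317 ≈ 1.1585e-5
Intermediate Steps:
1/(65843 + 20474) = 1/86317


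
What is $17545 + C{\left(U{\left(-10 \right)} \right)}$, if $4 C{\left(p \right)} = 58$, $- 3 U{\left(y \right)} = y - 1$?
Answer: $\frac{35119}{2} \approx 17560.0$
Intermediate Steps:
$U{\left(y \right)} = \frac{1}{3} - \frac{y}{3}$ ($U{\left(y \right)} = - \frac{y - 1}{3} = - \frac{-1 + y}{3} = \frac{1}{3} - \frac{y}{3}$)
$C{\left(p \right)} = \frac{29}{2}$ ($C{\left(p \right)} = \frac{1}{4} \cdot 58 = \frac{29}{2}$)
$17545 + C{\left(U{\left(-10 \right)} \right)} = 17545 + \frac{29}{2} = \frac{35119}{2}$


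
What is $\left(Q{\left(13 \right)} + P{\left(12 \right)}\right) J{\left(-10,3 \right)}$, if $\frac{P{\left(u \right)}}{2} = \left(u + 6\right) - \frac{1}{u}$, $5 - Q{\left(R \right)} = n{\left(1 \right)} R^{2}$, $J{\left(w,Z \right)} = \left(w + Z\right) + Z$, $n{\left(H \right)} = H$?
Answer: $\frac{1538}{3} \approx 512.67$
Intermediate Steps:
$J{\left(w,Z \right)} = w + 2 Z$ ($J{\left(w,Z \right)} = \left(Z + w\right) + Z = w + 2 Z$)
$Q{\left(R \right)} = 5 - R^{2}$ ($Q{\left(R \right)} = 5 - 1 R^{2} = 5 - R^{2}$)
$P{\left(u \right)} = 12 - \frac{2}{u} + 2 u$ ($P{\left(u \right)} = 2 \left(\left(u + 6\right) - \frac{1}{u}\right) = 2 \left(\left(6 + u\right) - \frac{1}{u}\right) = 2 \left(6 + u - \frac{1}{u}\right) = 12 - \frac{2}{u} + 2 u$)
$\left(Q{\left(13 \right)} + P{\left(12 \right)}\right) J{\left(-10,3 \right)} = \left(\left(5 - 13^{2}\right) + \left(12 - \frac{2}{12} + 2 \cdot 12\right)\right) \left(-10 + 2 \cdot 3\right) = \left(\left(5 - 169\right) + \left(12 - \frac{1}{6} + 24\right)\right) \left(-10 + 6\right) = \left(\left(5 - 169\right) + \left(12 - \frac{1}{6} + 24\right)\right) \left(-4\right) = \left(-164 + \frac{215}{6}\right) \left(-4\right) = \left(- \frac{769}{6}\right) \left(-4\right) = \frac{1538}{3}$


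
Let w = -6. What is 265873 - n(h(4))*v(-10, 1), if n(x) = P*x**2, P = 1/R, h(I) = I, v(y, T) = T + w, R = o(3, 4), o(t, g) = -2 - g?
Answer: 797579/3 ≈ 2.6586e+5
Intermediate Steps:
R = -6 (R = -2 - 1*4 = -2 - 4 = -6)
v(y, T) = -6 + T (v(y, T) = T - 6 = -6 + T)
P = -1/6 (P = 1/(-6) = -1/6 ≈ -0.16667)
n(x) = -x**2/6
265873 - n(h(4))*v(-10, 1) = 265873 - (-1/6*4**2)*(-6 + 1) = 265873 - (-1/6*16)*(-5) = 265873 - (-8)*(-5)/3 = 265873 - 1*40/3 = 265873 - 40/3 = 797579/3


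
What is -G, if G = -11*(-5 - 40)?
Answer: -495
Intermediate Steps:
G = 495 (G = -11*(-45) = 495)
-G = -1*495 = -495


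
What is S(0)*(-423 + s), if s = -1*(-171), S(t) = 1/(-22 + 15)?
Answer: 36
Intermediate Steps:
S(t) = -⅐ (S(t) = 1/(-7) = -⅐)
s = 171
S(0)*(-423 + s) = -(-423 + 171)/7 = -⅐*(-252) = 36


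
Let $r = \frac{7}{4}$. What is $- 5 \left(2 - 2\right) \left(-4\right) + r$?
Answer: $\frac{7}{4} \approx 1.75$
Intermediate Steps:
$r = \frac{7}{4}$ ($r = 7 \cdot \frac{1}{4} = \frac{7}{4} \approx 1.75$)
$- 5 \left(2 - 2\right) \left(-4\right) + r = - 5 \left(2 - 2\right) \left(-4\right) + \frac{7}{4} = - 5 \cdot 0 \left(-4\right) + \frac{7}{4} = \left(-5\right) 0 + \frac{7}{4} = 0 + \frac{7}{4} = \frac{7}{4}$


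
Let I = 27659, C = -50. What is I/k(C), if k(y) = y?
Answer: -27659/50 ≈ -553.18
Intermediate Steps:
I/k(C) = 27659/(-50) = 27659*(-1/50) = -27659/50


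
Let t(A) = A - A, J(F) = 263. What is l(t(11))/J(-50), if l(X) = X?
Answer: 0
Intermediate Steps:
t(A) = 0
l(t(11))/J(-50) = 0/263 = 0*(1/263) = 0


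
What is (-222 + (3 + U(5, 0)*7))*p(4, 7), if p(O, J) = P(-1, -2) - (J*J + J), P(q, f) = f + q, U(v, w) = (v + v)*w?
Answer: 12921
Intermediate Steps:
U(v, w) = 2*v*w (U(v, w) = (2*v)*w = 2*v*w)
p(O, J) = -3 - J - J² (p(O, J) = (-2 - 1) - (J*J + J) = -3 - (J² + J) = -3 - (J + J²) = -3 + (-J - J²) = -3 - J - J²)
(-222 + (3 + U(5, 0)*7))*p(4, 7) = (-222 + (3 + (2*5*0)*7))*(-3 - 1*7 - 1*7²) = (-222 + (3 + 0*7))*(-3 - 7 - 1*49) = (-222 + (3 + 0))*(-3 - 7 - 49) = (-222 + 3)*(-59) = -219*(-59) = 12921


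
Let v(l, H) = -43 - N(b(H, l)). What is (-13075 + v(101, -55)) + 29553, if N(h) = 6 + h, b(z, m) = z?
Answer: 16484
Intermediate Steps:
v(l, H) = -49 - H (v(l, H) = -43 - (6 + H) = -43 + (-6 - H) = -49 - H)
(-13075 + v(101, -55)) + 29553 = (-13075 + (-49 - 1*(-55))) + 29553 = (-13075 + (-49 + 55)) + 29553 = (-13075 + 6) + 29553 = -13069 + 29553 = 16484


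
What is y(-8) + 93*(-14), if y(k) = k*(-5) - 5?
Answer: -1267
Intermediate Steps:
y(k) = -5 - 5*k (y(k) = -5*k - 5 = -5 - 5*k)
y(-8) + 93*(-14) = (-5 - 5*(-8)) + 93*(-14) = (-5 + 40) - 1302 = 35 - 1302 = -1267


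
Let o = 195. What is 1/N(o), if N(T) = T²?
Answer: 1/38025 ≈ 2.6298e-5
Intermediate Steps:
1/N(o) = 1/(195²) = 1/38025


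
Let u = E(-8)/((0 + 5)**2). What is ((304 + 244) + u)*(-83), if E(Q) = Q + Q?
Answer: -1135772/25 ≈ -45431.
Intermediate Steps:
E(Q) = 2*Q
u = -16/25 (u = (2*(-8))/((0 + 5)**2) = -16/(5**2) = -16/25 ≈ -0.64000)
((304 + 244) + u)*(-83) = ((304 + 244) - 16/25)*(-83) = (548 - 16/25)*(-83) = (13684/25)*(-83) = -1135772/25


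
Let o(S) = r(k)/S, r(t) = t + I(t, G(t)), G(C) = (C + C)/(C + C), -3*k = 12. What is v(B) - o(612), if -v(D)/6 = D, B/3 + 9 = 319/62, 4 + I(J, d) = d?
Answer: 1316629/18972 ≈ 69.399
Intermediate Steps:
k = -4 (k = -1/3*12 = -4)
G(C) = 1 (G(C) = (2*C)/((2*C)) = (2*C)*(1/(2*C)) = 1)
I(J, d) = -4 + d
r(t) = -3 + t (r(t) = t + (-4 + 1) = t - 3 = -3 + t)
B = -717/62 (B = -27 + 3*(319/62) = -27 + 957/62 = -717/62 ≈ -11.565)
o(S) = -7/S (o(S) = (-3 - 4)/S = -7/S)
v(D) = -6*D
v(B) - o(612) = -6*(-717/62) - (-7)/612 = 2151/31 - (-7)/612 = 2151/31 - 1*(-7/612) = 2151/31 + 7/612 = 1316629/18972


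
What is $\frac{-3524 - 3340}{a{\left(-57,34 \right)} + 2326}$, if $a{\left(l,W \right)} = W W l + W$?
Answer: $\frac{1716}{15883} \approx 0.10804$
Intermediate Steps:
$a{\left(l,W \right)} = W + l W^{2}$ ($a{\left(l,W \right)} = W^{2} l + W = l W^{2} + W = W + l W^{2}$)
$\frac{-3524 - 3340}{a{\left(-57,34 \right)} + 2326} = \frac{-3524 - 3340}{34 \left(1 + 34 \left(-57\right)\right) + 2326} = - \frac{6864}{34 \left(1 - 1938\right) + 2326} = - \frac{6864}{34 \left(-1937\right) + 2326} = - \frac{6864}{-65858 + 2326} = - \frac{6864}{-63532} = \left(-6864\right) \left(- \frac{1}{63532}\right) = \frac{1716}{15883}$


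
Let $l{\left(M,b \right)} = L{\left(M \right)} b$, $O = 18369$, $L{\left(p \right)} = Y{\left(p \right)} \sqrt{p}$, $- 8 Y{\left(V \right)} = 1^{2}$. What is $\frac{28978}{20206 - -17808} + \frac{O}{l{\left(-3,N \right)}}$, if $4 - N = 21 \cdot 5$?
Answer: $\frac{14489}{19007} - \frac{48984 i \sqrt{3}}{101} \approx 0.7623 - 840.03 i$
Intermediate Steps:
$Y{\left(V \right)} = - \frac{1}{8}$ ($Y{\left(V \right)} = - \frac{1^{2}}{8} = \left(- \frac{1}{8}\right) 1 = - \frac{1}{8}$)
$L{\left(p \right)} = - \frac{\sqrt{p}}{8}$
$N = -101$ ($N = 4 - 21 \cdot 5 = 4 - 105 = -101$)
$l{\left(M,b \right)} = - \frac{b \sqrt{M}}{8}$ ($l{\left(M,b \right)} = - \frac{\sqrt{M}}{8} b = - \frac{b \sqrt{M}}{8}$)
$\frac{28978}{20206 - -17808} + \frac{O}{l{\left(-3,N \right)}} = \frac{28978}{20206 - -17808} + \frac{18369}{\left(- \frac{1}{8}\right) \left(-101\right) \sqrt{-3}} = \frac{28978}{20206 + 17808} + \frac{18369}{\left(- \frac{1}{8}\right) \left(-101\right) i \sqrt{3}} = \frac{28978}{38014} + \frac{18369}{\frac{101}{8} i \sqrt{3}} = 28978 \cdot \frac{1}{38014} + 18369 \left(- \frac{8 i \sqrt{3}}{303}\right) = \frac{14489}{19007} - \frac{48984 i \sqrt{3}}{101}$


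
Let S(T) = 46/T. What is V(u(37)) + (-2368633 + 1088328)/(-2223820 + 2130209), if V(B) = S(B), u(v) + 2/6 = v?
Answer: 76875934/5148605 ≈ 14.931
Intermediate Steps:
u(v) = -⅓ + v
V(B) = 46/B
V(u(37)) + (-2368633 + 1088328)/(-2223820 + 2130209) = 46/(-⅓ + 37) + (-2368633 + 1088328)/(-2223820 + 2130209) = 46/(110/3) - 1280305/(-93611) = 46*(3/110) - 1280305*(-1/93611) = 69/55 + 1280305/93611 = 76875934/5148605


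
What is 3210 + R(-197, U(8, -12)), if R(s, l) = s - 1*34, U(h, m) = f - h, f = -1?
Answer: 2979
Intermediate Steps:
U(h, m) = -1 - h
R(s, l) = -34 + s (R(s, l) = s - 34 = -34 + s)
3210 + R(-197, U(8, -12)) = 3210 + (-34 - 197) = 3210 - 231 = 2979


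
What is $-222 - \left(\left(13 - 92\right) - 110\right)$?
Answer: $-33$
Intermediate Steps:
$-222 - \left(\left(13 - 92\right) - 110\right) = -222 - \left(-79 - 110\right) = -222 - -189 = -222 + 189 = -33$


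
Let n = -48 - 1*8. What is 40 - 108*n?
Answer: 6088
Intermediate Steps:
n = -56 (n = -48 - 8 = -56)
40 - 108*n = 40 - 108*(-56) = 40 + 6048 = 6088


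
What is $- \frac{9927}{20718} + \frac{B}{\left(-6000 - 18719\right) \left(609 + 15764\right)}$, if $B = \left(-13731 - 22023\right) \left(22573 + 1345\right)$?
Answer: $\frac{1522177145683}{931675078474} \approx 1.6338$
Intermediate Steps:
$B = -855164172$ ($B = \left(-35754\right) 23918 = -855164172$)
$- \frac{9927}{20718} + \frac{B}{\left(-6000 - 18719\right) \left(609 + 15764\right)} = - \frac{9927}{20718} - \frac{855164172}{\left(-6000 - 18719\right) \left(609 + 15764\right)} = \left(-9927\right) \frac{1}{20718} - \frac{855164172}{\left(-24719\right) 16373} = - \frac{1103}{2302} - \frac{855164172}{-404724187} = - \frac{1103}{2302} - - \frac{855164172}{404724187} = - \frac{1103}{2302} + \frac{855164172}{404724187} = \frac{1522177145683}{931675078474}$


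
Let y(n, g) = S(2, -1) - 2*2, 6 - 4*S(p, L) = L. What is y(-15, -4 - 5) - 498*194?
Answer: -386457/4 ≈ -96614.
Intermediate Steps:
S(p, L) = 3/2 - L/4
y(n, g) = -9/4 (y(n, g) = (3/2 - ¼*(-1)) - 2*2 = (3/2 + ¼) - 4 = 7/4 - 4 = -9/4)
y(-15, -4 - 5) - 498*194 = -9/4 - 498*194 = -9/4 - 96612 = -386457/4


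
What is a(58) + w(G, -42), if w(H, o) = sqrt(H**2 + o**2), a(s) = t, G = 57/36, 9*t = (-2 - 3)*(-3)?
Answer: 5/3 + sqrt(254377)/12 ≈ 43.696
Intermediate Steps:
t = 5/3 (t = ((-2 - 3)*(-3))/9 = (-5*(-3))/9 = (1/9)*15 = 5/3 ≈ 1.6667)
G = 19/12 (G = 57*(1/36) = 19/12 ≈ 1.5833)
a(s) = 5/3
a(58) + w(G, -42) = 5/3 + sqrt((19/12)**2 + (-42)**2) = 5/3 + sqrt(361/144 + 1764) = 5/3 + sqrt(254377/144) = 5/3 + sqrt(254377)/12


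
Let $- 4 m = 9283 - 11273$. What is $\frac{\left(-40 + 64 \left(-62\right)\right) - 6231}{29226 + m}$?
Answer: $- \frac{20478}{59447} \approx -0.34447$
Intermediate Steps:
$m = \frac{995}{2}$ ($m = - \frac{9283 - 11273}{4} = \left(- \frac{1}{4}\right) \left(-1990\right) = \frac{995}{2} \approx 497.5$)
$\frac{\left(-40 + 64 \left(-62\right)\right) - 6231}{29226 + m} = \frac{\left(-40 + 64 \left(-62\right)\right) - 6231}{29226 + \frac{995}{2}} = \frac{\left(-40 - 3968\right) - 6231}{\frac{59447}{2}} = \left(-4008 - 6231\right) \frac{2}{59447} = \left(-10239\right) \frac{2}{59447} = - \frac{20478}{59447}$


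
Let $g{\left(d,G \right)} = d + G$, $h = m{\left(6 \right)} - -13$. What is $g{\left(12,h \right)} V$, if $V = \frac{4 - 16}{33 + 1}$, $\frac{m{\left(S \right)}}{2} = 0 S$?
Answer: $- \frac{150}{17} \approx -8.8235$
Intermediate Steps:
$m{\left(S \right)} = 0$ ($m{\left(S \right)} = 2 \cdot 0 S = 2 \cdot 0 = 0$)
$h = 13$ ($h = 0 - -13 = 0 + 13 = 13$)
$g{\left(d,G \right)} = G + d$
$V = - \frac{6}{17}$ ($V = - \frac{12}{34} = \left(-12\right) \frac{1}{34} = - \frac{6}{17} \approx -0.35294$)
$g{\left(12,h \right)} V = \left(13 + 12\right) \left(- \frac{6}{17}\right) = 25 \left(- \frac{6}{17}\right) = - \frac{150}{17}$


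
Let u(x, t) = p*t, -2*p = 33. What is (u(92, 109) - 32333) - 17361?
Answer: -102985/2 ≈ -51493.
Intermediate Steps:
p = -33/2 (p = -½*33 = -33/2 ≈ -16.500)
u(x, t) = -33*t/2
(u(92, 109) - 32333) - 17361 = (-33/2*109 - 32333) - 17361 = (-3597/2 - 32333) - 17361 = -68263/2 - 17361 = -102985/2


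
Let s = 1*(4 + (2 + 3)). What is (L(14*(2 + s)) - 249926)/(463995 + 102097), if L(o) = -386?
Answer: -62578/141523 ≈ -0.44218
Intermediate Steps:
s = 9 (s = 1*(4 + 5) = 1*9 = 9)
(L(14*(2 + s)) - 249926)/(463995 + 102097) = (-386 - 249926)/(463995 + 102097) = -250312/566092 = -250312*1/566092 = -62578/141523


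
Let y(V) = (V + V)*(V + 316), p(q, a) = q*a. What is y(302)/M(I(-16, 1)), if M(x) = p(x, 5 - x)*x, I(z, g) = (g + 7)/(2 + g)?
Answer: 1259793/56 ≈ 22496.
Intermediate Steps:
p(q, a) = a*q
I(z, g) = (7 + g)/(2 + g)
y(V) = 2*V*(316 + V) (y(V) = (2*V)*(316 + V) = 2*V*(316 + V))
M(x) = x**2*(5 - x) (M(x) = ((5 - x)*x)*x = (x*(5 - x))*x = x**2*(5 - x))
y(302)/M(I(-16, 1)) = (2*302*(316 + 302))/((((7 + 1)/(2 + 1))**2*(5 - (7 + 1)/(2 + 1)))) = (2*302*618)/(((8/3)**2*(5 - 8/3))) = 373272/((((1/3)*8)**2*(5 - 8/3))) = 373272/(((8/3)**2*(5 - 1*8/3))) = 373272/((64*(5 - 8/3)/9)) = 373272/(((64/9)*(7/3))) = 373272/(448/27) = 373272*(27/448) = 1259793/56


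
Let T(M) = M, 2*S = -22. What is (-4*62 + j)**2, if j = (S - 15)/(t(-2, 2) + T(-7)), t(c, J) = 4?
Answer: 515524/9 ≈ 57280.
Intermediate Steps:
S = -11 (S = (1/2)*(-22) = -11)
j = 26/3 (j = (-11 - 15)/(4 - 7) = -26/(-3) = -26*(-1/3) = 26/3 ≈ 8.6667)
(-4*62 + j)**2 = (-4*62 + 26/3)**2 = (-248 + 26/3)**2 = (-718/3)**2 = 515524/9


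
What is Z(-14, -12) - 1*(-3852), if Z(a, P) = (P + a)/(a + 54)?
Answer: 77027/20 ≈ 3851.4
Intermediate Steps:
Z(a, P) = (P + a)/(54 + a)
Z(-14, -12) - 1*(-3852) = (-12 - 14)/(54 - 14) - 1*(-3852) = -26/40 + 3852 = (1/40)*(-26) + 3852 = -13/20 + 3852 = 77027/20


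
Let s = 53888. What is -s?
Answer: -53888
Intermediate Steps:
-s = -1*53888 = -53888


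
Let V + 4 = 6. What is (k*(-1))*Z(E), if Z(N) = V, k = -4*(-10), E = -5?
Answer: -80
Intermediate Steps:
k = 40
V = 2 (V = -4 + 6 = 2)
Z(N) = 2
(k*(-1))*Z(E) = (40*(-1))*2 = -40*2 = -80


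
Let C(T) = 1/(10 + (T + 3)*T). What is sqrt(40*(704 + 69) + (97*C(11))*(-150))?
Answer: sqrt(207309530)/82 ≈ 175.59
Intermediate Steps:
C(T) = 1/(10 + T*(3 + T)) (C(T) = 1/(10 + (3 + T)*T) = 1/(10 + T*(3 + T)))
sqrt(40*(704 + 69) + (97*C(11))*(-150)) = sqrt(40*(704 + 69) + (97/(10 + 11**2 + 3*11))*(-150)) = sqrt(40*773 + (97/(10 + 121 + 33))*(-150)) = sqrt(30920 + (97/164)*(-150)) = sqrt(30920 - 7275/82) = sqrt(2528165/82) = sqrt(207309530)/82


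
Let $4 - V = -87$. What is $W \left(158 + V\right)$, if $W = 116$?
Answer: $28884$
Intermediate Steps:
$V = 91$ ($V = 4 - -87 = 4 + 87 = 91$)
$W \left(158 + V\right) = 116 \left(158 + 91\right) = 116 \cdot 249 = 28884$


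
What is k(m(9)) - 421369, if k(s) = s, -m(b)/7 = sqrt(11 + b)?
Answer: -421369 - 14*sqrt(5) ≈ -4.2140e+5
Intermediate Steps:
m(b) = -7*sqrt(11 + b)
k(m(9)) - 421369 = -7*sqrt(11 + 9) - 421369 = -14*sqrt(5) - 421369 = -421369 - 14*sqrt(5)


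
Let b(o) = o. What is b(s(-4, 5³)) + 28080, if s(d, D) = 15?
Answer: 28095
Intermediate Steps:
b(s(-4, 5³)) + 28080 = 15 + 28080 = 28095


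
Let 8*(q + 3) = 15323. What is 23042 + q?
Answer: 199635/8 ≈ 24954.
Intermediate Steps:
q = 15299/8 (q = -3 + (1/8)*15323 = -3 + 15323/8 = 15299/8 ≈ 1912.4)
23042 + q = 23042 + 15299/8 = 199635/8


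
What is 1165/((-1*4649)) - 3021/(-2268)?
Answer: 3800803/3514644 ≈ 1.0814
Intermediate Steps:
1165/((-1*4649)) - 3021/(-2268) = 1165/(-4649) - 3021*(-1/2268) = 1165*(-1/4649) + 1007/756 = -1165/4649 + 1007/756 = 3800803/3514644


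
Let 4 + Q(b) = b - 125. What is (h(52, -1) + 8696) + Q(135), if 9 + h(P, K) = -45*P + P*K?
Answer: 6301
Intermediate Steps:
Q(b) = -129 + b (Q(b) = -4 + (b - 125) = -4 + (-125 + b) = -129 + b)
h(P, K) = -9 - 45*P + K*P (h(P, K) = -9 + (-45*P + P*K) = -9 + (-45*P + K*P) = -9 - 45*P + K*P)
(h(52, -1) + 8696) + Q(135) = ((-9 - 45*52 - 1*52) + 8696) + (-129 + 135) = ((-9 - 2340 - 52) + 8696) + 6 = (-2401 + 8696) + 6 = 6295 + 6 = 6301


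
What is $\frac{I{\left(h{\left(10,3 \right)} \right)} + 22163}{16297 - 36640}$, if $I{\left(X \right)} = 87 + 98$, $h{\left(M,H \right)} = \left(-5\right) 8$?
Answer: $- \frac{22348}{20343} \approx -1.0986$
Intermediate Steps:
$h{\left(M,H \right)} = -40$
$I{\left(X \right)} = 185$
$\frac{I{\left(h{\left(10,3 \right)} \right)} + 22163}{16297 - 36640} = \frac{185 + 22163}{16297 - 36640} = \frac{22348}{-20343} = 22348 \left(- \frac{1}{20343}\right) = - \frac{22348}{20343}$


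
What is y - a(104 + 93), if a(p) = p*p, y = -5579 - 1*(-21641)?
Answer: -22747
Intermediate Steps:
y = 16062 (y = -5579 + 21641 = 16062)
a(p) = p²
y - a(104 + 93) = 16062 - (104 + 93)² = 16062 - 1*197² = 16062 - 1*38809 = 16062 - 38809 = -22747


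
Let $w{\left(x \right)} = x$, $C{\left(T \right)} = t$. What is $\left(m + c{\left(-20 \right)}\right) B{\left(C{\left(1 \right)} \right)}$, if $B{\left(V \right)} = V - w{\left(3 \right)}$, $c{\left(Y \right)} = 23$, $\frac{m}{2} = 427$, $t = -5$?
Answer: $-7016$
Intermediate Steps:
$m = 854$ ($m = 2 \cdot 427 = 854$)
$C{\left(T \right)} = -5$
$B{\left(V \right)} = -3 + V$ ($B{\left(V \right)} = V - 3 = -3 + V$)
$\left(m + c{\left(-20 \right)}\right) B{\left(C{\left(1 \right)} \right)} = \left(854 + 23\right) \left(-3 - 5\right) = 877 \left(-8\right) = -7016$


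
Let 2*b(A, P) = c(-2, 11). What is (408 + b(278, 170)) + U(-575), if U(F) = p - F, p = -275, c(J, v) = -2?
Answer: 707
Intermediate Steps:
b(A, P) = -1 (b(A, P) = (½)*(-2) = -1)
U(F) = -275 - F
(408 + b(278, 170)) + U(-575) = (408 - 1) + (-275 - 1*(-575)) = 407 + (-275 + 575) = 407 + 300 = 707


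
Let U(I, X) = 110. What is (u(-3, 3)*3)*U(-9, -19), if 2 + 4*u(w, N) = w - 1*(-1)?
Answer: -330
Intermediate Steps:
u(w, N) = -1/4 + w/4 (u(w, N) = -1/2 + (w - 1*(-1))/4 = -1/2 + (w + 1)/4 = -1/2 + (1 + w)/4 = -1/2 + (1/4 + w/4) = -1/4 + w/4)
(u(-3, 3)*3)*U(-9, -19) = ((-1/4 + (1/4)*(-3))*3)*110 = ((-1/4 - 3/4)*3)*110 = -1*3*110 = -3*110 = -330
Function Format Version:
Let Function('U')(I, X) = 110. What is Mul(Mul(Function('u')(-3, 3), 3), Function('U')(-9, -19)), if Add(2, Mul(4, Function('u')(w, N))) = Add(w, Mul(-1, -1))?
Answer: -330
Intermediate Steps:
Function('u')(w, N) = Add(Rational(-1, 4), Mul(Rational(1, 4), w)) (Function('u')(w, N) = Add(Rational(-1, 2), Mul(Rational(1, 4), Add(w, Mul(-1, -1)))) = Add(Rational(-1, 2), Mul(Rational(1, 4), Add(w, 1))) = Add(Rational(-1, 2), Mul(Rational(1, 4), Add(1, w))) = Add(Rational(-1, 2), Add(Rational(1, 4), Mul(Rational(1, 4), w))) = Add(Rational(-1, 4), Mul(Rational(1, 4), w)))
Mul(Mul(Function('u')(-3, 3), 3), Function('U')(-9, -19)) = Mul(Mul(Add(Rational(-1, 4), Mul(Rational(1, 4), -3)), 3), 110) = Mul(Mul(Add(Rational(-1, 4), Rational(-3, 4)), 3), 110) = Mul(Mul(-1, 3), 110) = Mul(-3, 110) = -330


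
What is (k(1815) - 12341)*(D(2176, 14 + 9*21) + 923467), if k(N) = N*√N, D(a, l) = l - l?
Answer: -11396506247 + 18437018655*√15 ≈ 6.0010e+10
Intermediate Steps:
D(a, l) = 0
k(N) = N^(3/2)
(k(1815) - 12341)*(D(2176, 14 + 9*21) + 923467) = (1815^(3/2) - 12341)*(0 + 923467) = (19965*√15 - 12341)*923467 = (-12341 + 19965*√15)*923467 = -11396506247 + 18437018655*√15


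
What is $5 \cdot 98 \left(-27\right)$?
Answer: $-13230$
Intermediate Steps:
$5 \cdot 98 \left(-27\right) = 490 \left(-27\right) = -13230$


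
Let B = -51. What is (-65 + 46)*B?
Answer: 969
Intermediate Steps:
(-65 + 46)*B = (-65 + 46)*(-51) = -19*(-51) = 969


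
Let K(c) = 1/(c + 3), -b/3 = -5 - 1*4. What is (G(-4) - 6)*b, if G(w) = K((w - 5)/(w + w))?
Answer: -1710/11 ≈ -155.45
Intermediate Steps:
b = 27 (b = -3*(-5 - 1*4) = -3*(-5 - 4) = -3*(-9) = 27)
K(c) = 1/(3 + c)
G(w) = 1/(3 + (-5 + w)/(2*w)) (G(w) = 1/(3 + (w - 5)/(w + w)) = 1/(3 + (-5 + w)/((2*w))) = 1/(3 + (-5 + w)*(1/(2*w))) = 1/(3 + (-5 + w)/(2*w)))
(G(-4) - 6)*b = (2*(-4)/(-5 + 7*(-4)) - 6)*27 = (2*(-4)/(-5 - 28) - 6)*27 = (2*(-4)/(-33) - 6)*27 = (2*(-4)*(-1/33) - 6)*27 = (8/33 - 6)*27 = -190/33*27 = -1710/11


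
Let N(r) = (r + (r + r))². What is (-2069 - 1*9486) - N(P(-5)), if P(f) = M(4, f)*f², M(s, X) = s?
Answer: -101555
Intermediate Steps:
P(f) = 4*f²
N(r) = 9*r² (N(r) = (r + 2*r)² = (3*r)² = 9*r²)
(-2069 - 1*9486) - N(P(-5)) = (-2069 - 1*9486) - 9*(4*(-5)²)² = (-2069 - 9486) - 9*(4*25)² = -11555 - 9*100² = -11555 - 9*10000 = -11555 - 1*90000 = -11555 - 90000 = -101555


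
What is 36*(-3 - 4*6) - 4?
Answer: -976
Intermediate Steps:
36*(-3 - 4*6) - 4 = 36*(-3 - 24) - 4 = 36*(-27) - 4 = -972 - 4 = -976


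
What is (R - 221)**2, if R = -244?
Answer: 216225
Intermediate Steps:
(R - 221)**2 = (-244 - 221)**2 = (-465)**2 = 216225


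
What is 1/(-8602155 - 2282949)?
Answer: -1/10885104 ≈ -9.1869e-8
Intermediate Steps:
1/(-8602155 - 2282949) = 1/(-10885104) = -1/10885104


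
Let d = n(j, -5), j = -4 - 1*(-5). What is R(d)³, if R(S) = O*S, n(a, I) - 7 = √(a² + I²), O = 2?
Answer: 7112 + 1384*√26 ≈ 14169.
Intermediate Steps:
j = 1 (j = -4 + 5 = 1)
n(a, I) = 7 + √(I² + a²) (n(a, I) = 7 + √(a² + I²) = 7 + √(I² + a²))
d = 7 + √26 (d = 7 + √((-5)² + 1²) = 7 + √(25 + 1) = 7 + √26 ≈ 12.099)
R(S) = 2*S
R(d)³ = (2*(7 + √26))³ = (14 + 2*√26)³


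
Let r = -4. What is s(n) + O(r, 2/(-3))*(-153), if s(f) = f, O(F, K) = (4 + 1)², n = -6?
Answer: -3831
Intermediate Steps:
O(F, K) = 25 (O(F, K) = 5² = 25)
s(n) + O(r, 2/(-3))*(-153) = -6 + 25*(-153) = -6 - 3825 = -3831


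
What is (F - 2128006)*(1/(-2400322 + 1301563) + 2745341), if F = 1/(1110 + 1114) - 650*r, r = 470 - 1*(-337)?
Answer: -2965833970747668981529/407273336 ≈ -7.2822e+12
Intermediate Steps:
r = 807 (r = 470 + 337 = 807)
F = -1166599199/2224 (F = 1/(1110 + 1114) - 650*807 = 1/2224 - 524550 = -1166599199/2224 ≈ -5.2455e+5)
(F - 2128006)*(1/(-2400322 + 1301563) + 2745341) = (-1166599199/2224 - 2128006)*(1/(-2400322 + 1301563) + 2745341) = -5899284543*(1/(-1098759) + 2745341)/2224 = -5899284543*(-1/1098759 + 2745341)/2224 = -5899284543/2224*3016468131818/1098759 = -2965833970747668981529/407273336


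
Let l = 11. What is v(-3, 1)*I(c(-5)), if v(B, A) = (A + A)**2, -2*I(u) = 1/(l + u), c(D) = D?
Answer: -1/3 ≈ -0.33333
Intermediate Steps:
I(u) = -1/(2*(11 + u))
v(B, A) = 4*A**2 (v(B, A) = (2*A)**2 = 4*A**2)
v(-3, 1)*I(c(-5)) = (4*1**2)*(-1/(22 + 2*(-5))) = (4*1)*(-1/(22 - 10)) = 4*(-1/12) = -1/3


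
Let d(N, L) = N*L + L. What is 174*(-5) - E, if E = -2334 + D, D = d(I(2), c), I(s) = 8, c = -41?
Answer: 1833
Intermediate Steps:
d(N, L) = L + L*N (d(N, L) = L*N + L = L + L*N)
D = -369 (D = -41*(1 + 8) = -41*9 = -369)
E = -2703 (E = -2334 - 369 = -2703)
174*(-5) - E = 174*(-5) - 1*(-2703) = -870 + 2703 = 1833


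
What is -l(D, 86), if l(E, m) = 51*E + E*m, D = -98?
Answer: 13426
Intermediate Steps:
-l(D, 86) = -(-98)*(51 + 86) = -(-98)*137 = -1*(-13426) = 13426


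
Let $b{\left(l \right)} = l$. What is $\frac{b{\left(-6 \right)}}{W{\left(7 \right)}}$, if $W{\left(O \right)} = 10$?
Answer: $- \frac{3}{5} \approx -0.6$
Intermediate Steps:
$\frac{b{\left(-6 \right)}}{W{\left(7 \right)}} = - \frac{6}{10} = \left(-6\right) \frac{1}{10} = - \frac{3}{5}$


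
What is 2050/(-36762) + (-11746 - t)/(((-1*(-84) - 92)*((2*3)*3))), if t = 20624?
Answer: 11015655/49016 ≈ 224.74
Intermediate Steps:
2050/(-36762) + (-11746 - t)/(((-1*(-84) - 92)*((2*3)*3))) = 2050/(-36762) + (-11746 - 1*20624)/(((-1*(-84) - 92)*((2*3)*3))) = 2050*(-1/36762) + (-11746 - 20624)/(((84 - 92)*(6*3))) = -1025/18381 - 32370/((-8*18)) = -1025/18381 - 32370/(-144) = -1025/18381 - 32370*(-1/144) = -1025/18381 + 5395/24 = 11015655/49016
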